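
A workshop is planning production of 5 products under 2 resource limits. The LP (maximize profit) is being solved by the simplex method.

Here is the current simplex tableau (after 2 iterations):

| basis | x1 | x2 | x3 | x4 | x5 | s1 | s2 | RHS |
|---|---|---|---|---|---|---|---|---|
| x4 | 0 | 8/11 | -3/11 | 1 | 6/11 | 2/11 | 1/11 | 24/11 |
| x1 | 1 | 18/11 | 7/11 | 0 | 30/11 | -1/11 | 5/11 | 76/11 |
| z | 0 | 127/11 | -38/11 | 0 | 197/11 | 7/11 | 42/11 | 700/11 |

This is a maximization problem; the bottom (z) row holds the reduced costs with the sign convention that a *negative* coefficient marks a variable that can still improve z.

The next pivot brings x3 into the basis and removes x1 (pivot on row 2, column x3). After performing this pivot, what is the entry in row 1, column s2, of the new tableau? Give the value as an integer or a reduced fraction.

Pivot element is row 2, column x3: 7/11.
Normalize row 2: new (row 2, s2) = (5/11)/(7/11) = 5/7.
row 1 ← row 1 − (-3/11)·(new row 2): 1/11 − (-3/11)·(5/7) = 2/7.

2/7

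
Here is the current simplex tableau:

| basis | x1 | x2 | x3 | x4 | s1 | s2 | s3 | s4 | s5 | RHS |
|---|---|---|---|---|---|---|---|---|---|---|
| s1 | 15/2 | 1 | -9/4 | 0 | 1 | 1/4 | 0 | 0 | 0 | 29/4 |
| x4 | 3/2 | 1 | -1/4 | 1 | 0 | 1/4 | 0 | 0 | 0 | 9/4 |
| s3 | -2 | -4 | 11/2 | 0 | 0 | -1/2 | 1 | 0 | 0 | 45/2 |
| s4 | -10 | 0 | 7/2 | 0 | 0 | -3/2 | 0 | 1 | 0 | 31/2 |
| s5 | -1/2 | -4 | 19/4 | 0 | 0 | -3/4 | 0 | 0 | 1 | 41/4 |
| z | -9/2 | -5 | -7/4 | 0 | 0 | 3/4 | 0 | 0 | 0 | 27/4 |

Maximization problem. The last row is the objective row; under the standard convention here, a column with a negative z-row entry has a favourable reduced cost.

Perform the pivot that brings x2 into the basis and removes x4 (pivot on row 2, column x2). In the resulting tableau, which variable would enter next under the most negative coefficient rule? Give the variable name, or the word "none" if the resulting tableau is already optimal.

Pivot element 1. New z-row = old z-row − (-5)·(row 2/1).
Updated z-row coefficients: x1: 3, x2: 0, x3: -3, x4: 5, s1: 0, s2: 2, s3: 0, s4: 0, s5: 0.
The most negative is -3 in column x3, so x3 would enter next.

x3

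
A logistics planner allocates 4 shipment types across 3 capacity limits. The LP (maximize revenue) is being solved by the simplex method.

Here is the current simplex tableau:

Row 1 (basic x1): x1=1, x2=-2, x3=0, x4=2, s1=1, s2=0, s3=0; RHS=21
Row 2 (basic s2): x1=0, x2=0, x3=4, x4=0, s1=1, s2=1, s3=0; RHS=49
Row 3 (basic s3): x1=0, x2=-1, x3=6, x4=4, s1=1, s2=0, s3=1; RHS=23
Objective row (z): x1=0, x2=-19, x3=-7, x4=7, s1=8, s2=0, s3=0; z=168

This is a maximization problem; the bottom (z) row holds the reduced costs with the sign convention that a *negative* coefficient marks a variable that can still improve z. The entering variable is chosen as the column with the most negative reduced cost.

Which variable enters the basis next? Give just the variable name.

Objective-row coefficients: x1: 0, x2: -19, x3: -7, x4: 7, s1: 8, s2: 0, s3: 0.
The most negative is -19 in column x2, so x2 enters.

x2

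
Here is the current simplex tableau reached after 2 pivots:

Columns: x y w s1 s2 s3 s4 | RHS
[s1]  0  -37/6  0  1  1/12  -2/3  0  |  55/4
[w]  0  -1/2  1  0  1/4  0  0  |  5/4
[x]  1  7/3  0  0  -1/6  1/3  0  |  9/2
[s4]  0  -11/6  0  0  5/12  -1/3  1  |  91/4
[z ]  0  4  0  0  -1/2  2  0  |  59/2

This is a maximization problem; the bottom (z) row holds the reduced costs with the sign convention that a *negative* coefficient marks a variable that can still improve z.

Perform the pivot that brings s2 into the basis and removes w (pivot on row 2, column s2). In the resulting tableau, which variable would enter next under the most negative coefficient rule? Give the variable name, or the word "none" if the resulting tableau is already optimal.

Pivot element 1/4. New z-row = old z-row − (-1/2)·(row 2/(1/4)).
Updated z-row coefficients: x: 0, y: 3, w: 2, s1: 0, s2: 0, s3: 2, s4: 0.
No coefficient is strictly negative; the tableau after this pivot is optimal.

none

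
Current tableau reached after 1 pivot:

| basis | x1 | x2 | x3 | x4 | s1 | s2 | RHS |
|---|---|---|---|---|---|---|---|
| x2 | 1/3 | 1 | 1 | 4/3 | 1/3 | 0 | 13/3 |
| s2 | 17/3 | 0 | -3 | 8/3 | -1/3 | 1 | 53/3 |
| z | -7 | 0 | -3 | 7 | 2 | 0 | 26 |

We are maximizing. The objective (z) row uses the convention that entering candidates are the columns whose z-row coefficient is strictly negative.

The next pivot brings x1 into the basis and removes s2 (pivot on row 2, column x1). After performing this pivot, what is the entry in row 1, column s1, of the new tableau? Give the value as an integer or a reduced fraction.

Pivot element is row 2, column x1: 17/3.
Normalize row 2: new (row 2, s1) = (-1/3)/(17/3) = -1/17.
row 1 ← row 1 − (1/3)·(new row 2): 1/3 − (1/3)·(-1/17) = 6/17.

6/17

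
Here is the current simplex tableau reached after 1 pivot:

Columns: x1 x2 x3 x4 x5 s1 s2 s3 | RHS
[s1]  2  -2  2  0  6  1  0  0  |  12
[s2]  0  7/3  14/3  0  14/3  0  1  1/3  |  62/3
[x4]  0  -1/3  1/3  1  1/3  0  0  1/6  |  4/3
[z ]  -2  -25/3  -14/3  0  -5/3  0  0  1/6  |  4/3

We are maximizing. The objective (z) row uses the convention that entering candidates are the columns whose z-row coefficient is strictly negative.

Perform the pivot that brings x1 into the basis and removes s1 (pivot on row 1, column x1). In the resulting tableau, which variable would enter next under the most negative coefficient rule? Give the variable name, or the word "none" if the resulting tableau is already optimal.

Pivot element 2. New z-row = old z-row − (-2)·(row 1/2).
Updated z-row coefficients: x1: 0, x2: -31/3, x3: -8/3, x4: 0, x5: 13/3, s1: 1, s2: 0, s3: 1/6.
The most negative is -31/3 in column x2, so x2 would enter next.

x2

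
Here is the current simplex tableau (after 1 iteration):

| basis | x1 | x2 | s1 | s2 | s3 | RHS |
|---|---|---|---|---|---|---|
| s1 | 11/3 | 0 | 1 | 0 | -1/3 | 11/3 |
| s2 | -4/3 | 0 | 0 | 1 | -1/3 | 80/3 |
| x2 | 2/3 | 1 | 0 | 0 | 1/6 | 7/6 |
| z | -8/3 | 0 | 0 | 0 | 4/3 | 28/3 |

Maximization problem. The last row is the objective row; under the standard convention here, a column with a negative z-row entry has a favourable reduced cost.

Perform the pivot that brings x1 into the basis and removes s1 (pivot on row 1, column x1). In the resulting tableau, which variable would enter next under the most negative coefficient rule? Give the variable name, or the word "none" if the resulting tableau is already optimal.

none

Pivot element 11/3. New z-row = old z-row − (-8/3)·(row 1/(11/3)).
Updated z-row coefficients: x1: 0, x2: 0, s1: 8/11, s2: 0, s3: 12/11.
No coefficient is strictly negative; the tableau after this pivot is optimal.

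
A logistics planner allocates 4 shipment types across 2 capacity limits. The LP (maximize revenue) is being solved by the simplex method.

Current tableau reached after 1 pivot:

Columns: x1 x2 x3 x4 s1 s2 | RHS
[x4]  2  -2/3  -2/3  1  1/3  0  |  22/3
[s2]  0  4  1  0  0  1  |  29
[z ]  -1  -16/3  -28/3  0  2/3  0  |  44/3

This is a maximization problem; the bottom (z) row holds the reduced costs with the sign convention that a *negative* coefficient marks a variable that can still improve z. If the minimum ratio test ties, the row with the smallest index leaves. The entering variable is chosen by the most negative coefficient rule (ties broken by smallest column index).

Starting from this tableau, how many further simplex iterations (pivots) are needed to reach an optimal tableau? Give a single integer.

pivot: x3 in, s2 out → z = 856/3
pivot: x1 in, x4 out → z = 896/3
No improving column remains; optimal.

2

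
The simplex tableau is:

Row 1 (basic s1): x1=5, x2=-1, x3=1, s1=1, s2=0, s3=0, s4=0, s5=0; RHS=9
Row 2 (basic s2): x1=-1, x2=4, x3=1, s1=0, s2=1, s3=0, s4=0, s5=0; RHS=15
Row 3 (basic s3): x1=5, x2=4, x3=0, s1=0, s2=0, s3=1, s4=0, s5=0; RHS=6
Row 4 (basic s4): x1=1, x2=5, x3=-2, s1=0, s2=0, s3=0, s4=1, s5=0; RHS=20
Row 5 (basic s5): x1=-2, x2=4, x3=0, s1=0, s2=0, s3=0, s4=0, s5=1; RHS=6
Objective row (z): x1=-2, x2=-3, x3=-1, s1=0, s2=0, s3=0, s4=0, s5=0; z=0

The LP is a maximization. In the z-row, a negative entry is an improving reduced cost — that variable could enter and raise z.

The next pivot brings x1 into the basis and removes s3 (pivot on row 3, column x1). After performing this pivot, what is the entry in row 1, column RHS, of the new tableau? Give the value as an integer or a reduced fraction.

3

Pivot element is row 3, column x1: 5.
Normalize row 3: new (row 3, RHS) = 6/5 = 6/5.
row 1 ← row 1 − 5·(new row 3): 9 − 5·(6/5) = 3.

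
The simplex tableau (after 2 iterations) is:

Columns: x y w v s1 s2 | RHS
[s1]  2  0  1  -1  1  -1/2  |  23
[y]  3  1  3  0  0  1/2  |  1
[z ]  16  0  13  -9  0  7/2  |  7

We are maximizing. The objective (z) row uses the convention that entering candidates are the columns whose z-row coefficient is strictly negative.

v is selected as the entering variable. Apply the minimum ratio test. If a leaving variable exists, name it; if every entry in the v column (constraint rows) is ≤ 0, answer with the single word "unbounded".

v-column entries: row 1: -1, row 2: 0. All ≤ 0, so v can increase without bound; the LP is unbounded in this direction.

unbounded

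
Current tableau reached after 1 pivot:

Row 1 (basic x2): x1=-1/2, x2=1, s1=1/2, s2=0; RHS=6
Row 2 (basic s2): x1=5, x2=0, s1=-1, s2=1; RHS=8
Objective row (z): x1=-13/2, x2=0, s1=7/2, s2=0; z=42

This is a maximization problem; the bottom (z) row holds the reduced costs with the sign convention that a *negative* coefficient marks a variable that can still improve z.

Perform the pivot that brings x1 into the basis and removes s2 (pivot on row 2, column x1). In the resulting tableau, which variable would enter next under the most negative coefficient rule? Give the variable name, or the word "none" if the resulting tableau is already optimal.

none

Pivot element 5. New z-row = old z-row − (-13/2)·(row 2/5).
Updated z-row coefficients: x1: 0, x2: 0, s1: 11/5, s2: 13/10.
No coefficient is strictly negative; the tableau after this pivot is optimal.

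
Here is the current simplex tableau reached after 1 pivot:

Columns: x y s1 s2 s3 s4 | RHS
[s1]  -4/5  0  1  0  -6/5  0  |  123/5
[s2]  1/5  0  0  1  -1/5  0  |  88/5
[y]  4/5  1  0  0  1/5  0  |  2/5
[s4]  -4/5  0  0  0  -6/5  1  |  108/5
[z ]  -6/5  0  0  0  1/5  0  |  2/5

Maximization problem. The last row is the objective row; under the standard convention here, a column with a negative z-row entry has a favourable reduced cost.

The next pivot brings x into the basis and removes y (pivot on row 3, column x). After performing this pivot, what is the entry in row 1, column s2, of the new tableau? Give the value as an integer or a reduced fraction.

0

Pivot element is row 3, column x: 4/5.
Normalize row 3: new (row 3, s2) = 0/(4/5) = 0.
row 1 ← row 1 − (-4/5)·(new row 3): 0 − (-4/5)·0 = 0.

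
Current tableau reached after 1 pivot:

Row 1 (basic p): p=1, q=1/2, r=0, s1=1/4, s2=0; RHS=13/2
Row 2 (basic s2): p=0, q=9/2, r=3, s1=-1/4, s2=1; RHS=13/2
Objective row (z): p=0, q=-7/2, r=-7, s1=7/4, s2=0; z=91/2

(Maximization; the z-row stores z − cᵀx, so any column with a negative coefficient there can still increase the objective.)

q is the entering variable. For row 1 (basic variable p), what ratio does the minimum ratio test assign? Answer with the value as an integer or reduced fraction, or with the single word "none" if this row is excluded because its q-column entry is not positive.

Ratio = RHS / (q entry) = (13/2) / (1/2) = 13.

13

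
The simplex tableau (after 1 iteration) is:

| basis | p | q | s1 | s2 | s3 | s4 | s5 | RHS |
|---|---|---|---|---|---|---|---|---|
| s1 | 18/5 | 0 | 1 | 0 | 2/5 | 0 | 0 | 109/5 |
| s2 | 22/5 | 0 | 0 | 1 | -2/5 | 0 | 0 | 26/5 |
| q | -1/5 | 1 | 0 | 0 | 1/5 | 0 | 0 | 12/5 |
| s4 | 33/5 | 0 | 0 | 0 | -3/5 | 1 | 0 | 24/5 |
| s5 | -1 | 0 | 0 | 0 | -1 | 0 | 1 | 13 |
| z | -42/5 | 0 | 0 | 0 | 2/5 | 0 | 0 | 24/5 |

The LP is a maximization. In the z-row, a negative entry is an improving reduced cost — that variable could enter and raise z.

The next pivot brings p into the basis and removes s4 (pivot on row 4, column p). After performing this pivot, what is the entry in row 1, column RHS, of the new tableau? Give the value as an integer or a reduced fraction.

211/11

Pivot element is row 4, column p: 33/5.
Normalize row 4: new (row 4, RHS) = (24/5)/(33/5) = 8/11.
row 1 ← row 1 − (18/5)·(new row 4): 109/5 − (18/5)·(8/11) = 211/11.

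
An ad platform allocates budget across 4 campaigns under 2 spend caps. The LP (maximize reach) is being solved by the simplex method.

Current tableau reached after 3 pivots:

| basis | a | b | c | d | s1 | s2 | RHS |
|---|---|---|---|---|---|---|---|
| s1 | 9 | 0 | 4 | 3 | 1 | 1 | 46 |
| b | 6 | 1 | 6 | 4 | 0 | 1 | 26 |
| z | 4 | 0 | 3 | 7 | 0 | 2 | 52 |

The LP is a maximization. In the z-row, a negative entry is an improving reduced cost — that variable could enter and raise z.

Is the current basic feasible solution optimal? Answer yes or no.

yes

No objective-row coefficient is strictly negative, so no entering variable exists; the tableau is optimal.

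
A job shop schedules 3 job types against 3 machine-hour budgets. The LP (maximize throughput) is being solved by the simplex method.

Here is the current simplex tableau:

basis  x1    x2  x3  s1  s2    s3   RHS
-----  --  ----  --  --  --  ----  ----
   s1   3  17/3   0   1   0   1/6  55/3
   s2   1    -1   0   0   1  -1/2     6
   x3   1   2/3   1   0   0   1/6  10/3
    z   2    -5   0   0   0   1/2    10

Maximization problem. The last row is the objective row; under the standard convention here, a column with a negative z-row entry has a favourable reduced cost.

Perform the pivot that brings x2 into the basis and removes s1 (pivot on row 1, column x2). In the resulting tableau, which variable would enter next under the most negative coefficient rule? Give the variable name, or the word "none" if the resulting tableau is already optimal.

Pivot element 17/3. New z-row = old z-row − (-5)·(row 1/(17/3)).
Updated z-row coefficients: x1: 79/17, x2: 0, x3: 0, s1: 15/17, s2: 0, s3: 11/17.
No coefficient is strictly negative; the tableau after this pivot is optimal.

none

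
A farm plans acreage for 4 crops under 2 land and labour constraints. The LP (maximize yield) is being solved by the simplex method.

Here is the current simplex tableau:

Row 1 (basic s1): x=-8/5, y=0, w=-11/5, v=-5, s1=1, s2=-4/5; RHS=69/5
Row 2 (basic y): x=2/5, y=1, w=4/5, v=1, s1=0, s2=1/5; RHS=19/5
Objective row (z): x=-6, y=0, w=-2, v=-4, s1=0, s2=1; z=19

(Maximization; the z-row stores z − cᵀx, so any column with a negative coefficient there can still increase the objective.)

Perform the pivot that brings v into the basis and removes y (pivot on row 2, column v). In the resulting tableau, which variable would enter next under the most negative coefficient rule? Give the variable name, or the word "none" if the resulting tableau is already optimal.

Pivot element 1. New z-row = old z-row − (-4)·(row 2/1).
Updated z-row coefficients: x: -22/5, y: 4, w: 6/5, v: 0, s1: 0, s2: 9/5.
The most negative is -22/5 in column x, so x would enter next.

x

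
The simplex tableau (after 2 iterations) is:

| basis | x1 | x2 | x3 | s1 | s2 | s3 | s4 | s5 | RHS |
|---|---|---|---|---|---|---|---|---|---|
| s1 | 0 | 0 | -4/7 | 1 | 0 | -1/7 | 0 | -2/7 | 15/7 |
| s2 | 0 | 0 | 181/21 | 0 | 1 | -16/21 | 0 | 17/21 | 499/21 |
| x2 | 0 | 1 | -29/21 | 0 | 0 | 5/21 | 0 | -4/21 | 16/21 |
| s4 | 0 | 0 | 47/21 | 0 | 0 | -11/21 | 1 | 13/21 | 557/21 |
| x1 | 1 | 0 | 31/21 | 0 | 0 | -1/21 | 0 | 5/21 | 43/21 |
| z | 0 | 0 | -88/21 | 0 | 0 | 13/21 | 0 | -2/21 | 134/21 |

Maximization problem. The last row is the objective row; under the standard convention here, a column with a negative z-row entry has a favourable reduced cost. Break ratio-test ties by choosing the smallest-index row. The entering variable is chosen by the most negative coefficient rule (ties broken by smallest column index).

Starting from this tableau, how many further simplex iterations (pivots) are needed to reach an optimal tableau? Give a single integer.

pivot: x3 in, x1 out → z = 378/31
No improving column remains; optimal.

1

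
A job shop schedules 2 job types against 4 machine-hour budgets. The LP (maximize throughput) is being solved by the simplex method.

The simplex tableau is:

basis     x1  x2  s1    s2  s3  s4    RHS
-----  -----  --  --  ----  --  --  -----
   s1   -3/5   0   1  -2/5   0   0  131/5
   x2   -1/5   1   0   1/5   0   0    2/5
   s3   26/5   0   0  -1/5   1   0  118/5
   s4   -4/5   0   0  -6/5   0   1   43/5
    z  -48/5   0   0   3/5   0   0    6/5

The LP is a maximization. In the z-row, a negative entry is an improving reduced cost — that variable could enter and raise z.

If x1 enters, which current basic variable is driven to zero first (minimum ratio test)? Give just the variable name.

Ratios: row 1 (s1): entry -3/5 ≤ 0, skip; row 2 (x2): entry -1/5 ≤ 0, skip; row 3 (s3): (118/5)/(26/5) = 59/13; row 4 (s4): entry -4/5 ≤ 0, skip.
Minimum ratio 59/13 is in the s3 row, so s3 leaves.

s3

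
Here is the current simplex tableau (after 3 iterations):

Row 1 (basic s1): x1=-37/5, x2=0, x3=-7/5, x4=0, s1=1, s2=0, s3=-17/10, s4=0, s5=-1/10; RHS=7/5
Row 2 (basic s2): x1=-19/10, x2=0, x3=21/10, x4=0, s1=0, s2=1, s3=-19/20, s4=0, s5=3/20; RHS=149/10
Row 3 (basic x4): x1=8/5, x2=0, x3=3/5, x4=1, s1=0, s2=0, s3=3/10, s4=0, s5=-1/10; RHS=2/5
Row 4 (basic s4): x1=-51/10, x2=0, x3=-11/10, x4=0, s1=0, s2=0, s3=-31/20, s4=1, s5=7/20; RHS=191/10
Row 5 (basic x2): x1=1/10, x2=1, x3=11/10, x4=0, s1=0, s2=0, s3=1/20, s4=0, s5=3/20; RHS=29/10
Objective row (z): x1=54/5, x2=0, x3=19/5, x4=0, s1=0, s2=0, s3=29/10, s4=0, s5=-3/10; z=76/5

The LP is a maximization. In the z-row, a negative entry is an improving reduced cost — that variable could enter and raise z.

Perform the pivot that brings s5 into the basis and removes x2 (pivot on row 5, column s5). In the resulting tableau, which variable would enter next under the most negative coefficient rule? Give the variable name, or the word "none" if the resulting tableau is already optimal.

Pivot element 3/20. New z-row = old z-row − (-3/10)·(row 5/(3/20)).
Updated z-row coefficients: x1: 11, x2: 2, x3: 6, x4: 0, s1: 0, s2: 0, s3: 3, s4: 0, s5: 0.
No coefficient is strictly negative; the tableau after this pivot is optimal.

none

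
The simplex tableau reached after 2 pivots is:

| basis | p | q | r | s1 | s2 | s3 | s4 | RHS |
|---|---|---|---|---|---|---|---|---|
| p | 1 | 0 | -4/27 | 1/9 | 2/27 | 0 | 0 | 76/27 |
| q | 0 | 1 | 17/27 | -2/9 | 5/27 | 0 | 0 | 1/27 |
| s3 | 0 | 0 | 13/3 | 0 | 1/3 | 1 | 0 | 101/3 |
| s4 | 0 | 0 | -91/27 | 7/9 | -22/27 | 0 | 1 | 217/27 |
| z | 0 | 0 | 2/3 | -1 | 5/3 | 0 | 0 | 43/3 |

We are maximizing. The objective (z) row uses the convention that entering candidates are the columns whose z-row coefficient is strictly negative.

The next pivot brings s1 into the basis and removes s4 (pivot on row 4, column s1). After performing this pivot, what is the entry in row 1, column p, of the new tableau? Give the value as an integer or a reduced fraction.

1

Pivot element is row 4, column s1: 7/9.
Normalize row 4: new (row 4, p) = 0/(7/9) = 0.
row 1 ← row 1 − (1/9)·(new row 4): 1 − (1/9)·0 = 1.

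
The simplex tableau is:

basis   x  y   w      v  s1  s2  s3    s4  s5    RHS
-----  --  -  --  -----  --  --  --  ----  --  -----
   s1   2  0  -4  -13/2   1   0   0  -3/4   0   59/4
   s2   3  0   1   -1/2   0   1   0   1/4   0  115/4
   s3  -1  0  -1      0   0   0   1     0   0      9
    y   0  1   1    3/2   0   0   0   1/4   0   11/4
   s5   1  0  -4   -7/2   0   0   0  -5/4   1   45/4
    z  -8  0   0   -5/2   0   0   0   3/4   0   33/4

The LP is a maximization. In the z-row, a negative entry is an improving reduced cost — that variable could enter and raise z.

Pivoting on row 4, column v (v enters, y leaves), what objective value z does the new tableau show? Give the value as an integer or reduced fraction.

77/6

Minimum ratio for v: (11/4)/(3/2) = 11/6.
z changes by −(z-row coeff of v)·ratio = −(-5/2)·(11/6) = 55/12.
New z = 33/4 + (55/12) = 77/6.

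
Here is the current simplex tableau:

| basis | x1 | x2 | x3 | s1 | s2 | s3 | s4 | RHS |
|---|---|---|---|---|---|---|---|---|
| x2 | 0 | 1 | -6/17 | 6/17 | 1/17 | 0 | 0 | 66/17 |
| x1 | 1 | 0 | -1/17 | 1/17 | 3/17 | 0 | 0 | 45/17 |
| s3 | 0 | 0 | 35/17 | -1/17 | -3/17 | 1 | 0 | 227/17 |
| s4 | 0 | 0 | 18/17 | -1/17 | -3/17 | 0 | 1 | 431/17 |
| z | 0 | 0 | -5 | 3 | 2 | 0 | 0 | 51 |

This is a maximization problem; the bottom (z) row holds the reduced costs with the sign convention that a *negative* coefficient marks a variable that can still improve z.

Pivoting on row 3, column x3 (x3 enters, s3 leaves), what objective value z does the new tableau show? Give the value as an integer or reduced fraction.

584/7

Minimum ratio for x3: (227/17)/(35/17) = 227/35.
z changes by −(z-row coeff of x3)·ratio = −(-5)·(227/35) = 227/7.
New z = 51 + (227/7) = 584/7.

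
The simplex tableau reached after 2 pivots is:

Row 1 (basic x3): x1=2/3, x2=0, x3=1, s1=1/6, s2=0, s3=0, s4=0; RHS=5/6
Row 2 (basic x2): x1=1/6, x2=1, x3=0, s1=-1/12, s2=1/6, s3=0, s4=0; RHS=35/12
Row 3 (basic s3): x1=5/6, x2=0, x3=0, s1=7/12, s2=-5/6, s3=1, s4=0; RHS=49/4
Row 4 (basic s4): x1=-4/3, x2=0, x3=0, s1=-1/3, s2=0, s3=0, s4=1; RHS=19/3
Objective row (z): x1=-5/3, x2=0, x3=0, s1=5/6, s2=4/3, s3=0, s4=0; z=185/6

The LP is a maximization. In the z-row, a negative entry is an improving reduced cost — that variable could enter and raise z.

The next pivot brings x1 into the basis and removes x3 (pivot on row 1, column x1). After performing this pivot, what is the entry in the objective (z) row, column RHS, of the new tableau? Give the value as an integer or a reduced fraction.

Pivot element is row 1, column x1: 2/3.
Normalize row 1: new (row 1, RHS) = (5/6)/(2/3) = 5/4.
z-row ← z-row − (-5/3)·(new row 1): 185/6 − (-5/3)·(5/4) = 395/12.

395/12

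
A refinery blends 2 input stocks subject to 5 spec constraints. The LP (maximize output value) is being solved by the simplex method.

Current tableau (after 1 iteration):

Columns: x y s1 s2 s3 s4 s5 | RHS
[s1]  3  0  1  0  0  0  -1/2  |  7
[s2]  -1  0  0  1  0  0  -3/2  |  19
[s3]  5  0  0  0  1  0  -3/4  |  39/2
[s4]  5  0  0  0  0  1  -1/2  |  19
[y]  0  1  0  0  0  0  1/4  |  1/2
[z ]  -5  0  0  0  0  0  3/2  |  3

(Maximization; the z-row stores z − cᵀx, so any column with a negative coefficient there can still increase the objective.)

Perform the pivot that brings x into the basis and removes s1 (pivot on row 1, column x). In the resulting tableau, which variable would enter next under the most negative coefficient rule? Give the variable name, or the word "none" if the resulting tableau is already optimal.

Pivot element 3. New z-row = old z-row − (-5)·(row 1/3).
Updated z-row coefficients: x: 0, y: 0, s1: 5/3, s2: 0, s3: 0, s4: 0, s5: 2/3.
No coefficient is strictly negative; the tableau after this pivot is optimal.

none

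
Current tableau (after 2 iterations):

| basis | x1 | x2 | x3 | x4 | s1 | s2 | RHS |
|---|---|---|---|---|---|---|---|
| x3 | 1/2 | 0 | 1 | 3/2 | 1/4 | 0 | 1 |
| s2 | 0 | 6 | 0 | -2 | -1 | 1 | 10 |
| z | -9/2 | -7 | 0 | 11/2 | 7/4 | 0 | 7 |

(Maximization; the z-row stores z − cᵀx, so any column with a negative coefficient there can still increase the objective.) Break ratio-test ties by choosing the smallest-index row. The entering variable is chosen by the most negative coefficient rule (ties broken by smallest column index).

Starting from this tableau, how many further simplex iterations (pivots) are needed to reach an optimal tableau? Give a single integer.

2

pivot: x2 in, s2 out → z = 56/3
pivot: x1 in, x3 out → z = 83/3
No improving column remains; optimal.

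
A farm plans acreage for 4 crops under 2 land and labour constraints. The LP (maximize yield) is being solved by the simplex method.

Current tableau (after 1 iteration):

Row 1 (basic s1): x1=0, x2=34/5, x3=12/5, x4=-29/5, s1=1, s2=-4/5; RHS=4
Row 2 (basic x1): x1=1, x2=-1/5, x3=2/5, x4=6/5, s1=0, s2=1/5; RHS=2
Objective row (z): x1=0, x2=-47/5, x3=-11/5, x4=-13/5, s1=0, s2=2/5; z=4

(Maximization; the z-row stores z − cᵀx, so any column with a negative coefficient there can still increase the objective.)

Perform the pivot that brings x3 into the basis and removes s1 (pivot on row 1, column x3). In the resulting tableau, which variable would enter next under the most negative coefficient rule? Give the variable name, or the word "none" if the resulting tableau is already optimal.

Pivot element 12/5. New z-row = old z-row − (-11/5)·(row 1/(12/5)).
Updated z-row coefficients: x1: 0, x2: -19/6, x3: 0, x4: -95/12, s1: 11/12, s2: -1/3.
The most negative is -95/12 in column x4, so x4 would enter next.

x4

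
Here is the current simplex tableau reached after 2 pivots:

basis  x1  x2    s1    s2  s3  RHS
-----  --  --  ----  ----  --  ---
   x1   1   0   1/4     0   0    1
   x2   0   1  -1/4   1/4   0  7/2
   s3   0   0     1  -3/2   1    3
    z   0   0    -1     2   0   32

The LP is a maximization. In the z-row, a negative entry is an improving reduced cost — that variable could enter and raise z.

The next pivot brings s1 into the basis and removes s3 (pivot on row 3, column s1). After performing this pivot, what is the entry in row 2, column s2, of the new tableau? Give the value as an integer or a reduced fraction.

-1/8

Pivot element is row 3, column s1: 1.
Normalize row 3: new (row 3, s2) = (-3/2)/1 = -3/2.
row 2 ← row 2 − (-1/4)·(new row 3): 1/4 − (-1/4)·(-3/2) = -1/8.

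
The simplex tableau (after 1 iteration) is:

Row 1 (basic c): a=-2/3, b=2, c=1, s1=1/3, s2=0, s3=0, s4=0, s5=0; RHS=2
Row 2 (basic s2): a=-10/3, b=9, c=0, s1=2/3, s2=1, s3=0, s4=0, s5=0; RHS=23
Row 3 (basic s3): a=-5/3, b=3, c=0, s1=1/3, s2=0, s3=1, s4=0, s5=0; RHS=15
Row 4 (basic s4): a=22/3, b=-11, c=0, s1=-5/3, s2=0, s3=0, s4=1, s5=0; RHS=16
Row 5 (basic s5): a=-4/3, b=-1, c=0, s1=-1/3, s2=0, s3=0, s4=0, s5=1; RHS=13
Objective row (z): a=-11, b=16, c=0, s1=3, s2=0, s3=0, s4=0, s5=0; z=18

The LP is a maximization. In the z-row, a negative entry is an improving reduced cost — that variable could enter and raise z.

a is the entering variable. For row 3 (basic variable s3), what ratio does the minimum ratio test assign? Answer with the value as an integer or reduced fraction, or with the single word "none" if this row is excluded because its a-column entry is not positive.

The a entry in row 3 is -5/3 ≤ 0, so this row gives no ratio.

none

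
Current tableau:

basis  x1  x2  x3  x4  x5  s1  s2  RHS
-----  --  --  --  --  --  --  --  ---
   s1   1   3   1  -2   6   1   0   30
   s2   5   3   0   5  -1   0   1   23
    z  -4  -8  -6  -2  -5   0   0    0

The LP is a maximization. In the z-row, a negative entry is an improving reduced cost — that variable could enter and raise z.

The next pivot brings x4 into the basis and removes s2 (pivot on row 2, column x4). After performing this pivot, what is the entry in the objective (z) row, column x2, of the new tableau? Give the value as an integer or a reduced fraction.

-34/5

Pivot element is row 2, column x4: 5.
Normalize row 2: new (row 2, x2) = 3/5 = 3/5.
z-row ← z-row − (-2)·(new row 2): -8 − (-2)·(3/5) = -34/5.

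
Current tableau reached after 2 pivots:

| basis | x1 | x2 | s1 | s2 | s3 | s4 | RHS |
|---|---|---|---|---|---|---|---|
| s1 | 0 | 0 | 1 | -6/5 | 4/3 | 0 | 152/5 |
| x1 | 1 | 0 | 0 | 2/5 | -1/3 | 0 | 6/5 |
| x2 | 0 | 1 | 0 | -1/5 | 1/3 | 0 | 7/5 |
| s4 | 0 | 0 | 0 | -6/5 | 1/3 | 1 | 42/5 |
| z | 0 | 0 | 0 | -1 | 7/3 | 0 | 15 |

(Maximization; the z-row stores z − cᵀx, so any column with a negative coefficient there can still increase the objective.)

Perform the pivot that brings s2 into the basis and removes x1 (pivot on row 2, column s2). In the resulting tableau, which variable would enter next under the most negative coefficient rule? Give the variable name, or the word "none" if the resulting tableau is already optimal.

none

Pivot element 2/5. New z-row = old z-row − (-1)·(row 2/(2/5)).
Updated z-row coefficients: x1: 5/2, x2: 0, s1: 0, s2: 0, s3: 3/2, s4: 0.
No coefficient is strictly negative; the tableau after this pivot is optimal.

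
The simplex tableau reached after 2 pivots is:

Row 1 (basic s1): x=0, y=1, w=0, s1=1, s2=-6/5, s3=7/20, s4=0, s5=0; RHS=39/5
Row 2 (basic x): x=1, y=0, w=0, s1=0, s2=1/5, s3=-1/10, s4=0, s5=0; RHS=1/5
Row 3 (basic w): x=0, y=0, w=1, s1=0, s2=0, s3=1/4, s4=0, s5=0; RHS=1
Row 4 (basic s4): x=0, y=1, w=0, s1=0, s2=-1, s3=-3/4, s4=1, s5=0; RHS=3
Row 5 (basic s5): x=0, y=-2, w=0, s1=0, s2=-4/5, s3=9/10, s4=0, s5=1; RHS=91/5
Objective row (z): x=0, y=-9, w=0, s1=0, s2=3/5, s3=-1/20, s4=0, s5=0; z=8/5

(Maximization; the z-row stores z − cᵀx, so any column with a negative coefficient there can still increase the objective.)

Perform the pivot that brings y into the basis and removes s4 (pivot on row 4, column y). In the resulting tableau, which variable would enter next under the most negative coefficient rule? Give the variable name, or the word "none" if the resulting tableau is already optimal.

s2

Pivot element 1. New z-row = old z-row − (-9)·(row 4/1).
Updated z-row coefficients: x: 0, y: 0, w: 0, s1: 0, s2: -42/5, s3: -34/5, s4: 9, s5: 0.
The most negative is -42/5 in column s2, so s2 would enter next.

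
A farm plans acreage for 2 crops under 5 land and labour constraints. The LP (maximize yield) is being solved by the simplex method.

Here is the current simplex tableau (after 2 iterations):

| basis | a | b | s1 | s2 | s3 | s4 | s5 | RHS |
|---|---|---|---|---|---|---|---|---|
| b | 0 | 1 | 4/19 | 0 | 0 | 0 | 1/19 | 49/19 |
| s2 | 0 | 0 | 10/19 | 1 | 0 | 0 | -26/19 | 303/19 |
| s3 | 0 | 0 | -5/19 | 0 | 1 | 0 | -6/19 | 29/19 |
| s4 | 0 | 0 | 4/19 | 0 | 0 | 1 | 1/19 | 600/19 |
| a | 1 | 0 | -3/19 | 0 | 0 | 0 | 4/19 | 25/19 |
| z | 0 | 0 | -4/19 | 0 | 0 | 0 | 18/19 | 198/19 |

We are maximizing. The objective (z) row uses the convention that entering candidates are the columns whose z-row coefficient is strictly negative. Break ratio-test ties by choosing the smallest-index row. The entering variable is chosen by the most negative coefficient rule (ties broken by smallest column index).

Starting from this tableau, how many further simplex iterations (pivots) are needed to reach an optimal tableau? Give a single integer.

1

pivot: s1 in, b out → z = 13
No improving column remains; optimal.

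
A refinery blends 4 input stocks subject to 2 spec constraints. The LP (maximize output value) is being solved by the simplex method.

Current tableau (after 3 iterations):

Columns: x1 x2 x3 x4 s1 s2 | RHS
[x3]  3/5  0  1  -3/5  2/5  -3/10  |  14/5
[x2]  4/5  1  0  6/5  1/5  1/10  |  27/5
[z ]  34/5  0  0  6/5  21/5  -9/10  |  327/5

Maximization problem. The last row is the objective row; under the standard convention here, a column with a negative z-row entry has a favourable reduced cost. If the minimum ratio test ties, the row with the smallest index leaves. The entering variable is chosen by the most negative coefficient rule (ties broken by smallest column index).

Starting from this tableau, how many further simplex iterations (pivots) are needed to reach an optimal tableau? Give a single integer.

1

pivot: s2 in, x2 out → z = 114
No improving column remains; optimal.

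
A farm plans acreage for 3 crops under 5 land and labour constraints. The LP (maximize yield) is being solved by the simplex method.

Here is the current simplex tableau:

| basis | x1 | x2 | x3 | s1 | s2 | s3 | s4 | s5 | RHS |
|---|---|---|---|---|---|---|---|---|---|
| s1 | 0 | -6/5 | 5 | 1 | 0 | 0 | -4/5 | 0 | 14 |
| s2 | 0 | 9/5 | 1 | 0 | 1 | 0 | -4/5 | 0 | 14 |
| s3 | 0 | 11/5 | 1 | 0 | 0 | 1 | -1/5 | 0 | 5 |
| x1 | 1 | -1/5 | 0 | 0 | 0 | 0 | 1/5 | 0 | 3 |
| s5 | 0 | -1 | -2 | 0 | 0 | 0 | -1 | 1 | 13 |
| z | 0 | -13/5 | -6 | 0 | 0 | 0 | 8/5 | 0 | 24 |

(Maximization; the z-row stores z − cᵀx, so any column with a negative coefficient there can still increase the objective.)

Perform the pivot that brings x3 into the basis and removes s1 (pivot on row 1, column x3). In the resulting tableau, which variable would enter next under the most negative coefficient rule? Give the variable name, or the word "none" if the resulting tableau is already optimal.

x2

Pivot element 5. New z-row = old z-row − (-6)·(row 1/5).
Updated z-row coefficients: x1: 0, x2: -101/25, x3: 0, s1: 6/5, s2: 0, s3: 0, s4: 16/25, s5: 0.
The most negative is -101/25 in column x2, so x2 would enter next.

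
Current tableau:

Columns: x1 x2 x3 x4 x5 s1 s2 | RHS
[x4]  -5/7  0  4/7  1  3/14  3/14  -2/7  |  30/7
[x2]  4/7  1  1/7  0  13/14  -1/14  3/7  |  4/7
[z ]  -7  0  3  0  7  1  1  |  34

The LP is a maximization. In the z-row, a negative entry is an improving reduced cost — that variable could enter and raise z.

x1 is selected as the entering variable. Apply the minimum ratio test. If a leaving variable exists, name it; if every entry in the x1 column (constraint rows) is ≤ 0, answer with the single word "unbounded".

x2

Ratios: row 1 (x4): entry -5/7 ≤ 0, skip; row 2 (x2): (4/7)/(4/7) = 1.
Minimum ratio is in the x2 row, so x2 leaves.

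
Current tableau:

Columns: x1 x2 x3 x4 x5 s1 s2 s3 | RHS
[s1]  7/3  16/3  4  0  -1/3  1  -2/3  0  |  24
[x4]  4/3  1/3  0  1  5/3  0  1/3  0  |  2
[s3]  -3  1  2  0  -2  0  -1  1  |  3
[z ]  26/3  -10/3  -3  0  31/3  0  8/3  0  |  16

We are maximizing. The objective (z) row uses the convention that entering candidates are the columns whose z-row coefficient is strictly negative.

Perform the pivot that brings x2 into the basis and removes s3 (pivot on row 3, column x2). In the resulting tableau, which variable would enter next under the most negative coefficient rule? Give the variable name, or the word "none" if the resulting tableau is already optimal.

Pivot element 1. New z-row = old z-row − (-10/3)·(row 3/1).
Updated z-row coefficients: x1: -4/3, x2: 0, x3: 11/3, x4: 0, x5: 11/3, s1: 0, s2: -2/3, s3: 10/3.
The most negative is -4/3 in column x1, so x1 would enter next.

x1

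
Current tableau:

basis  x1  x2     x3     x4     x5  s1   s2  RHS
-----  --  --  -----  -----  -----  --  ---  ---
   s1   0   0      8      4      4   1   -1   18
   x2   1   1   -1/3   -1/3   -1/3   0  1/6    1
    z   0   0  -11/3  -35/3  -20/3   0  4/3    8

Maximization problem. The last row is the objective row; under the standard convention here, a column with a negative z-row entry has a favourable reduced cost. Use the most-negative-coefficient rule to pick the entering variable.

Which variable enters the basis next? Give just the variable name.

x4

Objective-row coefficients: x1: 0, x2: 0, x3: -11/3, x4: -35/3, x5: -20/3, s1: 0, s2: 4/3.
The most negative is -35/3 in column x4, so x4 enters.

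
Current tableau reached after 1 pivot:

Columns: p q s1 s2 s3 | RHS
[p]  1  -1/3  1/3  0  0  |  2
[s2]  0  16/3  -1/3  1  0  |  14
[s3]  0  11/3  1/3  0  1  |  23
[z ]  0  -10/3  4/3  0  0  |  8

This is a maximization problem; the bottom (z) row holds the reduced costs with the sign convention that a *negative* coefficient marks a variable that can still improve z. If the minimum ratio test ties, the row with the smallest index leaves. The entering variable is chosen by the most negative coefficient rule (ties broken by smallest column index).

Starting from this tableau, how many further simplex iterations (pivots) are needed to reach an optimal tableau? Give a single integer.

1

pivot: q in, s2 out → z = 67/4
No improving column remains; optimal.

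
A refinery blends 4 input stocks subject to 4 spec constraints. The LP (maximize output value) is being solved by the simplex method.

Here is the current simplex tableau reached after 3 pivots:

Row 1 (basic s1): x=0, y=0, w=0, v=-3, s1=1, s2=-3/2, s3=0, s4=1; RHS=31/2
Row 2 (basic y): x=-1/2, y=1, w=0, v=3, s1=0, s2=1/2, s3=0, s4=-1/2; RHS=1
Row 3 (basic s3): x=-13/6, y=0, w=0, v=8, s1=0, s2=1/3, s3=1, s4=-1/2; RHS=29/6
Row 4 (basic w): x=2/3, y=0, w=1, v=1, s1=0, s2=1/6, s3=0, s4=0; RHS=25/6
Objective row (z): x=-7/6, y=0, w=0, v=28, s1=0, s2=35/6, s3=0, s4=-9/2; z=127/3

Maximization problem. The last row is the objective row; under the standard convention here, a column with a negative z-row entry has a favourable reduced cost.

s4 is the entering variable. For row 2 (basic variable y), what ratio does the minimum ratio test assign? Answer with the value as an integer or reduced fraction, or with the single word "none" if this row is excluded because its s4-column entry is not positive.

none

The s4 entry in row 2 is -1/2 ≤ 0, so this row gives no ratio.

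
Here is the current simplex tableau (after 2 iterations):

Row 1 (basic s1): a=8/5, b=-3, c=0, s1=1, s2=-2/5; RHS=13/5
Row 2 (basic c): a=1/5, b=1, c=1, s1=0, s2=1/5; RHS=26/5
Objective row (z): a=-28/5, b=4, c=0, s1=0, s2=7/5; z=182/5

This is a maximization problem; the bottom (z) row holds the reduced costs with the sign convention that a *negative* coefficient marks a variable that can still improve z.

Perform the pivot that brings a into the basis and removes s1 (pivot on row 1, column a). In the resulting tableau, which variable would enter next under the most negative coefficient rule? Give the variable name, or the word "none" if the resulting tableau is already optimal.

Pivot element 8/5. New z-row = old z-row − (-28/5)·(row 1/(8/5)).
Updated z-row coefficients: a: 0, b: -13/2, c: 0, s1: 7/2, s2: 0.
The most negative is -13/2 in column b, so b would enter next.

b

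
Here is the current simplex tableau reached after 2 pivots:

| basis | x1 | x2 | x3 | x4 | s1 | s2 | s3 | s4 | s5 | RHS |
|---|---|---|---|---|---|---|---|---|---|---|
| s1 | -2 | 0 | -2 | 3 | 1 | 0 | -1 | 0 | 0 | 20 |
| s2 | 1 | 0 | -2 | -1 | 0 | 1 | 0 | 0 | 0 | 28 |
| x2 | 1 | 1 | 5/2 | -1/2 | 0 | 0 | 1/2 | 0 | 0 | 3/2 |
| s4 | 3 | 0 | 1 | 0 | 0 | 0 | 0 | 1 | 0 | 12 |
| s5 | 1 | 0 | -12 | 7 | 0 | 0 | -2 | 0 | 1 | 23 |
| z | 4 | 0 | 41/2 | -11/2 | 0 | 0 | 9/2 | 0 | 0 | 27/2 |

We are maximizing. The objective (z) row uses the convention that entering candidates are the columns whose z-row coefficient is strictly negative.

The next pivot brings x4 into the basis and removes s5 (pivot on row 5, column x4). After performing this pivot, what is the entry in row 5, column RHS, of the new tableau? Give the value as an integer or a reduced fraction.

Pivot element is row 5, column x4: 7.
Normalize row 5: new (row 5, RHS) = 23/7 = 23/7.
Row 5 is the pivot row, so the entry is 23/7.

23/7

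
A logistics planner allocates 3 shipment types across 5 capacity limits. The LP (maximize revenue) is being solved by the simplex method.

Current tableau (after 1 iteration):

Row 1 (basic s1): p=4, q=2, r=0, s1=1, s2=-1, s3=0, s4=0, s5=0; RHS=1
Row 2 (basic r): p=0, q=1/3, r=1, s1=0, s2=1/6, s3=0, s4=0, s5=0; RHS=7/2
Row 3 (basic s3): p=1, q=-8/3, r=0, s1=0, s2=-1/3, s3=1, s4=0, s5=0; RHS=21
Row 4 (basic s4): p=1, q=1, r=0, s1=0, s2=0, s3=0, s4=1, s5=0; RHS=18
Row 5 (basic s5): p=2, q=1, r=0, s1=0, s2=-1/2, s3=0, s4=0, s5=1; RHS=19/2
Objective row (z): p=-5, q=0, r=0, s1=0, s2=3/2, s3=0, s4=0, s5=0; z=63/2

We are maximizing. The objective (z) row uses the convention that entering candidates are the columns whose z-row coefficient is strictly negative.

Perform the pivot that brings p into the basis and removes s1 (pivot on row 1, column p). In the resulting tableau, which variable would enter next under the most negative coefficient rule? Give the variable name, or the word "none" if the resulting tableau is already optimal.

Pivot element 4. New z-row = old z-row − (-5)·(row 1/4).
Updated z-row coefficients: p: 0, q: 5/2, r: 0, s1: 5/4, s2: 1/4, s3: 0, s4: 0, s5: 0.
No coefficient is strictly negative; the tableau after this pivot is optimal.

none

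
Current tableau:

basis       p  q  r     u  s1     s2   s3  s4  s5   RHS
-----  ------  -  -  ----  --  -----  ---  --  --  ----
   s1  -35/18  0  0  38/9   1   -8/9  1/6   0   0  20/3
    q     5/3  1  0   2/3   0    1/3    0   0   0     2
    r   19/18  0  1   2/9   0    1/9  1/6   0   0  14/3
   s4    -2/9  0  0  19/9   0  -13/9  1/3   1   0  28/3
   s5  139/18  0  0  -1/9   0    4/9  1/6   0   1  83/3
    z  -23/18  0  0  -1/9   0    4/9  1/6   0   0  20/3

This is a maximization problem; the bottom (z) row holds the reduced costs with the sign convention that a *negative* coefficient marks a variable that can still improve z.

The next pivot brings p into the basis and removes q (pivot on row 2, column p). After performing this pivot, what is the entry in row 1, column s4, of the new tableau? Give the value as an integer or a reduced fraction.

Pivot element is row 2, column p: 5/3.
Normalize row 2: new (row 2, s4) = 0/(5/3) = 0.
row 1 ← row 1 − (-35/18)·(new row 2): 0 − (-35/18)·0 = 0.

0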